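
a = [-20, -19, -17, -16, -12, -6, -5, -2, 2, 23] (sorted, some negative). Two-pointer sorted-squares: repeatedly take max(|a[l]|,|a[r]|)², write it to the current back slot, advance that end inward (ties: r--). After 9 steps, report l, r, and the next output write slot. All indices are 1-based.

l=1 r=10: |-20|<=|23| out[10]=529, r--
l=1 r=9: |-20|>|2| out[9]=400, l++
l=2 r=9: |-19|>|2| out[8]=361, l++
l=3 r=9: |-17|>|2| out[7]=289, l++
l=4 r=9: |-16|>|2| out[6]=256, l++
l=5 r=9: |-12|>|2| out[5]=144, l++
l=6 r=9: |-6|>|2| out[4]=36, l++
l=7 r=9: |-5|>|2| out[3]=25, l++
l=8 r=9: |-2|<=|2| out[2]=4, r--

l=8, r=8, next write slot=1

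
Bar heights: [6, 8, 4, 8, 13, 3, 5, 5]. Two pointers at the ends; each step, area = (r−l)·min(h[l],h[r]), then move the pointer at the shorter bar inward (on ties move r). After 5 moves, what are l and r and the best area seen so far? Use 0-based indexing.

[0,7] min(6,5)*7=35 best=35 * → r--
[0,6] min(6,5)*6=30 best=35 → r--
[0,5] min(6,3)*5=15 best=35 → r--
[0,4] min(6,13)*4=24 best=35 → l++
[1,4] min(8,13)*3=24 best=35 → l++

l=2, r=4, best area=35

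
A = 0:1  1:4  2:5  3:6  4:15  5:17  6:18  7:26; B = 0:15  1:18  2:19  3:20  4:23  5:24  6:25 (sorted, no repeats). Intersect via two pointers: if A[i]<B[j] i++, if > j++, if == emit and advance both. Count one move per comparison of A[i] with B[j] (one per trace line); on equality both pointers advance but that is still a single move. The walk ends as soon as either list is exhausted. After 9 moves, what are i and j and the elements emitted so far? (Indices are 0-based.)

i=7, j=4, emitted=[15, 18]

[i=0,j=0] 1<15 → i++
[i=1,j=0] 4<15 → i++
[i=2,j=0] 5<15 → i++
[i=3,j=0] 6<15 → i++
[i=4,j=0] 15==15 emit → i++,j++
[i=5,j=1] 17<18 → i++
[i=6,j=1] 18==18 emit → i++,j++
[i=7,j=2] 26>19 → j++
[i=7,j=3] 26>20 → j++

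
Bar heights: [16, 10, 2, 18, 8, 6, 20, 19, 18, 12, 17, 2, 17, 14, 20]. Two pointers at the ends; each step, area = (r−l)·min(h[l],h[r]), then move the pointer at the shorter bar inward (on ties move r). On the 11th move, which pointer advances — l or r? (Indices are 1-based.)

[1,15] min(16,20)*14=224 best=224 * → l++
[2,15] min(10,20)*13=130 best=224 → l++
[3,15] min(2,20)*12=24 best=224 → l++
[4,15] min(18,20)*11=198 best=224 → l++
[5,15] min(8,20)*10=80 best=224 → l++
[6,15] min(6,20)*9=54 best=224 → l++
[7,15] min(20,20)*8=160 best=224 → r--
[7,14] min(20,14)*7=98 best=224 → r--
[7,13] min(20,17)*6=102 best=224 → r--
[7,12] min(20,2)*5=10 best=224 → r--
[7,11] min(20,17)*4=68 best=224 → r--

r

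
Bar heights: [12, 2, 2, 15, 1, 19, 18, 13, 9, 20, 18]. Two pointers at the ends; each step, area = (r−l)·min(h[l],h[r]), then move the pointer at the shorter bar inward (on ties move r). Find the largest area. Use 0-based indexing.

l=0 r=10: min(12,18)*10=120 best=120 *, l++
l=1 r=10: min(2,18)*9=18 best=120, l++
l=2 r=10: min(2,18)*8=16 best=120, l++
l=3 r=10: min(15,18)*7=105 best=120, l++
l=4 r=10: min(1,18)*6=6 best=120, l++
l=5 r=10: min(19,18)*5=90 best=120, r--
l=5 r=9: min(19,20)*4=76 best=120, l++
l=6 r=9: min(18,20)*3=54 best=120, l++
l=7 r=9: min(13,20)*2=26 best=120, l++
l=8 r=9: min(9,20)*1=9 best=120, l++

max area = 120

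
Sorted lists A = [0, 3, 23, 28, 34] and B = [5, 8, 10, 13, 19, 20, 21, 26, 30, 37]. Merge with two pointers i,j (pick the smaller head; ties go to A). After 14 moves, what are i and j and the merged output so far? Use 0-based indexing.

i=5, j=9, merged so far=[0, 3, 5, 8, 10, 13, 19, 20, 21, 23, 26, 28, 30, 34]

i=0 j=0: A[i]=0<=B[j]=5 take 0, i++
i=1 j=0: A[i]=3<=B[j]=5 take 3, i++
i=2 j=0: A[i]=23>B[j]=5 take 5, j++
i=2 j=1: A[i]=23>B[j]=8 take 8, j++
i=2 j=2: A[i]=23>B[j]=10 take 10, j++
i=2 j=3: A[i]=23>B[j]=13 take 13, j++
i=2 j=4: A[i]=23>B[j]=19 take 19, j++
i=2 j=5: A[i]=23>B[j]=20 take 20, j++
i=2 j=6: A[i]=23>B[j]=21 take 21, j++
i=2 j=7: A[i]=23<=B[j]=26 take 23, i++
i=3 j=7: A[i]=28>B[j]=26 take 26, j++
i=3 j=8: A[i]=28<=B[j]=30 take 28, i++
i=4 j=8: A[i]=34>B[j]=30 take 30, j++
i=4 j=9: A[i]=34<=B[j]=37 take 34, i++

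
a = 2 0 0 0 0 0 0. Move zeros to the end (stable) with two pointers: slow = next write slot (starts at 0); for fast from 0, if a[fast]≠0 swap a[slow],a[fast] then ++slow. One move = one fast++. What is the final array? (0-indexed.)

slow=0 fast=0: a[fast]=2≠0 swap→a[0]=2, slow++,fast++
slow=1 fast=1: a[fast]=0, fast++
slow=1 fast=2: a[fast]=0, fast++
slow=1 fast=3: a[fast]=0, fast++
slow=1 fast=4: a[fast]=0, fast++
slow=1 fast=5: a[fast]=0, fast++
slow=1 fast=6: a[fast]=0, fast++

[2, 0, 0, 0, 0, 0, 0]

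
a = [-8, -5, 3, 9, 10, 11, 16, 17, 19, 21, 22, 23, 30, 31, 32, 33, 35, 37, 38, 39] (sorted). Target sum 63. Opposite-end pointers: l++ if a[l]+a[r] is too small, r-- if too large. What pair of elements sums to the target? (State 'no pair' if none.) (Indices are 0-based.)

(30, 33)

[0,19] -8+39=31 <63 → l++
[1,19] -5+39=34 <63 → l++
[2,19] 3+39=42 <63 → l++
[3,19] 9+39=48 <63 → l++
[4,19] 10+39=49 <63 → l++
[5,19] 11+39=50 <63 → l++
[6,19] 16+39=55 <63 → l++
[7,19] 17+39=56 <63 → l++
[8,19] 19+39=58 <63 → l++
[9,19] 21+39=60 <63 → l++
[10,19] 22+39=61 <63 → l++
[11,19] 23+39=62 <63 → l++
[12,19] 30+39=69 >63 → r--
[12,18] 30+38=68 >63 → r--
[12,17] 30+37=67 >63 → r--
[12,16] 30+35=65 >63 → r--
[12,15] 30+33=63 → found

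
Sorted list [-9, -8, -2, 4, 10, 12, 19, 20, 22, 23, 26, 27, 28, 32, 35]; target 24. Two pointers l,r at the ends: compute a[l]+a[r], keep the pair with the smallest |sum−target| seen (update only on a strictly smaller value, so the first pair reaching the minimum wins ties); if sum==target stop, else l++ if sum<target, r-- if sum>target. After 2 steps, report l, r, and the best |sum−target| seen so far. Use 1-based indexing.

l=2, r=14, best |Δ|=1

[1,15] -9+35=26 d=2 * → r--
[1,14] -9+32=23 d=1 * → l++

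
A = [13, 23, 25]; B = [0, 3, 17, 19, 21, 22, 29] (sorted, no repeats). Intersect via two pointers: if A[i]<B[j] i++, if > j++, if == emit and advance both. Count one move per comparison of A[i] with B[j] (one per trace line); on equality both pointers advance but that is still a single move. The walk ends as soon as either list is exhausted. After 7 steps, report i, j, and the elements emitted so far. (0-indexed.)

i=1, j=6, emitted=[]

[i=0,j=0] 13>0 → j++
[i=0,j=1] 13>3 → j++
[i=0,j=2] 13<17 → i++
[i=1,j=2] 23>17 → j++
[i=1,j=3] 23>19 → j++
[i=1,j=4] 23>21 → j++
[i=1,j=5] 23>22 → j++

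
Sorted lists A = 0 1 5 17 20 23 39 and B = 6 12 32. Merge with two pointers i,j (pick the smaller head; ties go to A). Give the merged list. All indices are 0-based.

i=0 j=0: A[i]=0<=B[j]=6 take 0, i++
i=1 j=0: A[i]=1<=B[j]=6 take 1, i++
i=2 j=0: A[i]=5<=B[j]=6 take 5, i++
i=3 j=0: A[i]=17>B[j]=6 take 6, j++
i=3 j=1: A[i]=17>B[j]=12 take 12, j++
i=3 j=2: A[i]=17<=B[j]=32 take 17, i++
i=4 j=2: A[i]=20<=B[j]=32 take 20, i++
i=5 j=2: A[i]=23<=B[j]=32 take 23, i++
i=6 j=2: A[i]=39>B[j]=32 take 32, j++
i=6 j=3: B done, take A[i]=39, i++

[0, 1, 5, 6, 12, 17, 20, 23, 32, 39]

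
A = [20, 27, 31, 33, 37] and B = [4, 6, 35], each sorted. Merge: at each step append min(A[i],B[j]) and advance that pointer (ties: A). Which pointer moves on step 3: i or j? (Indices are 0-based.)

i

i=0 j=0: A[i]=20>B[j]=4 take 4, j++
i=0 j=1: A[i]=20>B[j]=6 take 6, j++
i=0 j=2: A[i]=20<=B[j]=35 take 20, i++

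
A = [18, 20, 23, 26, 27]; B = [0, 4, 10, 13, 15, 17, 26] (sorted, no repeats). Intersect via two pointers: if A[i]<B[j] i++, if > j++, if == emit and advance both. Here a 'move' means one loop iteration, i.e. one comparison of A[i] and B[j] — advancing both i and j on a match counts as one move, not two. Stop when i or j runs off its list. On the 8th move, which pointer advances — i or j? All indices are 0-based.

i

[i=0,j=0] 18>0 → j++
[i=0,j=1] 18>4 → j++
[i=0,j=2] 18>10 → j++
[i=0,j=3] 18>13 → j++
[i=0,j=4] 18>15 → j++
[i=0,j=5] 18>17 → j++
[i=0,j=6] 18<26 → i++
[i=1,j=6] 20<26 → i++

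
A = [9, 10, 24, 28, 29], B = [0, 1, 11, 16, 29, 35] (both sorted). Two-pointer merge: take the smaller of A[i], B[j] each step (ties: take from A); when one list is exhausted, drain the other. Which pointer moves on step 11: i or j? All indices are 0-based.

j

[i=0,j=0] A[i]=9>B[j]=0 take 0 → j++
[i=0,j=1] A[i]=9>B[j]=1 take 1 → j++
[i=0,j=2] A[i]=9<=B[j]=11 take 9 → i++
[i=1,j=2] A[i]=10<=B[j]=11 take 10 → i++
[i=2,j=2] A[i]=24>B[j]=11 take 11 → j++
[i=2,j=3] A[i]=24>B[j]=16 take 16 → j++
[i=2,j=4] A[i]=24<=B[j]=29 take 24 → i++
[i=3,j=4] A[i]=28<=B[j]=29 take 28 → i++
[i=4,j=4] A[i]=29<=B[j]=29 take 29 → i++
[i=5,j=4] A done, take B[j]=29 → j++
[i=5,j=5] A done, take B[j]=35 → j++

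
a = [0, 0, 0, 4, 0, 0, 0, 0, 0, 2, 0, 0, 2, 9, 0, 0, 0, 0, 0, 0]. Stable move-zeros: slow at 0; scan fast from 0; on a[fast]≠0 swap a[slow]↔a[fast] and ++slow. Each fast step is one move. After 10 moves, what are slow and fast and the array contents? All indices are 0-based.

slow=0 fast=0: a[fast]=0, fast++
slow=0 fast=1: a[fast]=0, fast++
slow=0 fast=2: a[fast]=0, fast++
slow=0 fast=3: a[fast]=4≠0 swap→a[0]=4, slow++,fast++
slow=1 fast=4: a[fast]=0, fast++
slow=1 fast=5: a[fast]=0, fast++
slow=1 fast=6: a[fast]=0, fast++
slow=1 fast=7: a[fast]=0, fast++
slow=1 fast=8: a[fast]=0, fast++
slow=1 fast=9: a[fast]=2≠0 swap→a[1]=2, slow++,fast++

slow=2, fast=10, a=[4, 2, 0, 0, 0, 0, 0, 0, 0, 0, 0, 0, 2, 9, 0, 0, 0, 0, 0, 0]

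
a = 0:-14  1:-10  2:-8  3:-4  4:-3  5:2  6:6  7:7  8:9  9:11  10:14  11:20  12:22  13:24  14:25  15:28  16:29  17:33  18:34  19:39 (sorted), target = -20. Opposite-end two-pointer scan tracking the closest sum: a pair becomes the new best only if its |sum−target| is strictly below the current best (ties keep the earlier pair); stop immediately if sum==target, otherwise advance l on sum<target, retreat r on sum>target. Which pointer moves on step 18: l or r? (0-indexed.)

[0,19] -14+39=25 d=45 * → r--
[0,18] -14+34=20 d=40 * → r--
[0,17] -14+33=19 d=39 * → r--
[0,16] -14+29=15 d=35 * → r--
[0,15] -14+28=14 d=34 * → r--
[0,14] -14+25=11 d=31 * → r--
[0,13] -14+24=10 d=30 * → r--
[0,12] -14+22=8 d=28 * → r--
[0,11] -14+20=6 d=26 * → r--
[0,10] -14+14=0 d=20 * → r--
[0,9] -14+11=-3 d=17 * → r--
[0,8] -14+9=-5 d=15 * → r--
[0,7] -14+7=-7 d=13 * → r--
[0,6] -14+6=-8 d=12 * → r--
[0,5] -14+2=-12 d=8 * → r--
[0,4] -14+-3=-17 d=3 * → r--
[0,3] -14+-4=-18 d=2 * → r--
[0,2] -14+-8=-22 d=2 → l++

l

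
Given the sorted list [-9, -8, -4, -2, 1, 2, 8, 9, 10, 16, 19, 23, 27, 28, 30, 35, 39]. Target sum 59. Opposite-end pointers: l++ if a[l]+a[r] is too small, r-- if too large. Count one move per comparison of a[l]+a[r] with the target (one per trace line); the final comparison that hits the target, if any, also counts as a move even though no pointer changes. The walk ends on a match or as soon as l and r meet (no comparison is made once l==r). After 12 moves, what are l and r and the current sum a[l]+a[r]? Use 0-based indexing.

l=11, r=15, sum=58

l=0 r=16: -9+39=30 <59, l++
l=1 r=16: -8+39=31 <59, l++
l=2 r=16: -4+39=35 <59, l++
l=3 r=16: -2+39=37 <59, l++
l=4 r=16: 1+39=40 <59, l++
l=5 r=16: 2+39=41 <59, l++
l=6 r=16: 8+39=47 <59, l++
l=7 r=16: 9+39=48 <59, l++
l=8 r=16: 10+39=49 <59, l++
l=9 r=16: 16+39=55 <59, l++
l=10 r=16: 19+39=58 <59, l++
l=11 r=16: 23+39=62 >59, r--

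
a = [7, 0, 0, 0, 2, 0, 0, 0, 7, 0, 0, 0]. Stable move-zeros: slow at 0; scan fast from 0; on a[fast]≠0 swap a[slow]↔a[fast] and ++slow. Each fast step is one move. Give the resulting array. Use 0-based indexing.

slow=0 fast=0: a[fast]=7≠0 swap→a[0]=7, slow++,fast++
slow=1 fast=1: a[fast]=0, fast++
slow=1 fast=2: a[fast]=0, fast++
slow=1 fast=3: a[fast]=0, fast++
slow=1 fast=4: a[fast]=2≠0 swap→a[1]=2, slow++,fast++
slow=2 fast=5: a[fast]=0, fast++
slow=2 fast=6: a[fast]=0, fast++
slow=2 fast=7: a[fast]=0, fast++
slow=2 fast=8: a[fast]=7≠0 swap→a[2]=7, slow++,fast++
slow=3 fast=9: a[fast]=0, fast++
slow=3 fast=10: a[fast]=0, fast++
slow=3 fast=11: a[fast]=0, fast++

[7, 2, 7, 0, 0, 0, 0, 0, 0, 0, 0, 0]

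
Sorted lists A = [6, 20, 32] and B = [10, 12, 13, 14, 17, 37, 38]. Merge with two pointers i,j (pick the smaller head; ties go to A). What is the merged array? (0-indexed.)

i=0 j=0: A[i]=6<=B[j]=10 take 6, i++
i=1 j=0: A[i]=20>B[j]=10 take 10, j++
i=1 j=1: A[i]=20>B[j]=12 take 12, j++
i=1 j=2: A[i]=20>B[j]=13 take 13, j++
i=1 j=3: A[i]=20>B[j]=14 take 14, j++
i=1 j=4: A[i]=20>B[j]=17 take 17, j++
i=1 j=5: A[i]=20<=B[j]=37 take 20, i++
i=2 j=5: A[i]=32<=B[j]=37 take 32, i++
i=3 j=5: A done, take B[j]=37, j++
i=3 j=6: A done, take B[j]=38, j++

[6, 10, 12, 13, 14, 17, 20, 32, 37, 38]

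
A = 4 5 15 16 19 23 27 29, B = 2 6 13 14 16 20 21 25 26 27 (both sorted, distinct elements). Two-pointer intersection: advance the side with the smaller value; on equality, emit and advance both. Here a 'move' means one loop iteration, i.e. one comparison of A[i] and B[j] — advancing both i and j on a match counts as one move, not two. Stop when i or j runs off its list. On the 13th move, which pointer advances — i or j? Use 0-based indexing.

i=0 j=0: 4>2, j++
i=0 j=1: 4<6, i++
i=1 j=1: 5<6, i++
i=2 j=1: 15>6, j++
i=2 j=2: 15>13, j++
i=2 j=3: 15>14, j++
i=2 j=4: 15<16, i++
i=3 j=4: 16==16 emit, i++,j++
i=4 j=5: 19<20, i++
i=5 j=5: 23>20, j++
i=5 j=6: 23>21, j++
i=5 j=7: 23<25, i++
i=6 j=7: 27>25, j++

j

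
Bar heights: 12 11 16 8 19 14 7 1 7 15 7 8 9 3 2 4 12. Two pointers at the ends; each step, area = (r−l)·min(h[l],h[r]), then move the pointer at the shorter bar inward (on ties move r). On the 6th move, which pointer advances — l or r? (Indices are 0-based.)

r

l=0 r=16: min(12,12)*16=192 best=192 *, r--
l=0 r=15: min(12,4)*15=60 best=192, r--
l=0 r=14: min(12,2)*14=28 best=192, r--
l=0 r=13: min(12,3)*13=39 best=192, r--
l=0 r=12: min(12,9)*12=108 best=192, r--
l=0 r=11: min(12,8)*11=88 best=192, r--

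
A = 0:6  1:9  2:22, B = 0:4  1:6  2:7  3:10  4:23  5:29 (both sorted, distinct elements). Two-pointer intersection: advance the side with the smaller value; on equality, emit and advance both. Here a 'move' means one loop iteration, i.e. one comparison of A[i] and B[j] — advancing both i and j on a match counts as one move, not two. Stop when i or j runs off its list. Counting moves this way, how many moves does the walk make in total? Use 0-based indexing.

[i=0,j=0] 6>4 → j++
[i=0,j=1] 6==6 emit → i++,j++
[i=1,j=2] 9>7 → j++
[i=1,j=3] 9<10 → i++
[i=2,j=3] 22>10 → j++
[i=2,j=4] 22<23 → i++

6 moves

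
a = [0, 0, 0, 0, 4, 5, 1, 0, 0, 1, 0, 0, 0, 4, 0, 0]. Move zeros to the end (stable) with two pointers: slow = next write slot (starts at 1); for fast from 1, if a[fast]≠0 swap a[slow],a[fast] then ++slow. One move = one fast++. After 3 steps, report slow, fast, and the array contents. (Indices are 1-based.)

slow=1, fast=4, a=[0, 0, 0, 0, 4, 5, 1, 0, 0, 1, 0, 0, 0, 4, 0, 0]

slow=1 fast=1: a[fast]=0, fast++
slow=1 fast=2: a[fast]=0, fast++
slow=1 fast=3: a[fast]=0, fast++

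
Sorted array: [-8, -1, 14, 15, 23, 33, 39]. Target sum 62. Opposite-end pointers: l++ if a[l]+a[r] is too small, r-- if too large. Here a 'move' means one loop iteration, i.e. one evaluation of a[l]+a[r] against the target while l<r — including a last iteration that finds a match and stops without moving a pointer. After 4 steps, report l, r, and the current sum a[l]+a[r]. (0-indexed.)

l=4, r=6, sum=62

l=0 r=6: -8+39=31 <62, l++
l=1 r=6: -1+39=38 <62, l++
l=2 r=6: 14+39=53 <62, l++
l=3 r=6: 15+39=54 <62, l++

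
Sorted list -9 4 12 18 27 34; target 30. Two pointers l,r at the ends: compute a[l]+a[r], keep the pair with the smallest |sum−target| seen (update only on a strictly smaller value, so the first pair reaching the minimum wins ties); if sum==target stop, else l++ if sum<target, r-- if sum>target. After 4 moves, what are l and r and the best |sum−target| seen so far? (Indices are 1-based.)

l=3, r=4, best |Δ|=1

l=1 r=6: -9+34=25 d=5 *, l++
l=2 r=6: 4+34=38 d=8, r--
l=2 r=5: 4+27=31 d=1 *, r--
l=2 r=4: 4+18=22 d=8, l++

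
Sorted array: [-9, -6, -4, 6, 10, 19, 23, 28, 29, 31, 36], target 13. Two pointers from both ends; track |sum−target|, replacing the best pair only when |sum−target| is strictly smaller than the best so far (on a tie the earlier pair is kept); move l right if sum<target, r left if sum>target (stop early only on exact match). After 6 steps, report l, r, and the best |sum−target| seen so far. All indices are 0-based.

l=1, r=5, best |Δ|=1

[0,10] -9+36=27 d=14 * → r--
[0,9] -9+31=22 d=9 * → r--
[0,8] -9+29=20 d=7 * → r--
[0,7] -9+28=19 d=6 * → r--
[0,6] -9+23=14 d=1 * → r--
[0,5] -9+19=10 d=3 → l++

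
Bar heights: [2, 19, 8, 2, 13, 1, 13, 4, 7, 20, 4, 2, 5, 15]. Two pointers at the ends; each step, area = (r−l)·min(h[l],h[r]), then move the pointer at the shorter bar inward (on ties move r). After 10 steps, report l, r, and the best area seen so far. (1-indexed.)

[1,14] min(2,15)*13=26 best=26 * → l++
[2,14] min(19,15)*12=180 best=180 * → r--
[2,13] min(19,5)*11=55 best=180 → r--
[2,12] min(19,2)*10=20 best=180 → r--
[2,11] min(19,4)*9=36 best=180 → r--
[2,10] min(19,20)*8=152 best=180 → l++
[3,10] min(8,20)*7=56 best=180 → l++
[4,10] min(2,20)*6=12 best=180 → l++
[5,10] min(13,20)*5=65 best=180 → l++
[6,10] min(1,20)*4=4 best=180 → l++

l=7, r=10, best area=180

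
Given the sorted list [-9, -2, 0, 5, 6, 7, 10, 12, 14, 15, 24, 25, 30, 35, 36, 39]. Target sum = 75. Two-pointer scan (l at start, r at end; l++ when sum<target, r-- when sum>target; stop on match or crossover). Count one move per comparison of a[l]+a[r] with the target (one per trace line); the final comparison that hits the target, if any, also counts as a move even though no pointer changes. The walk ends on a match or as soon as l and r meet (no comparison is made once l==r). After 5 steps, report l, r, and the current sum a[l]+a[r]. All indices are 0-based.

[0,15] -9+39=30 <75 → l++
[1,15] -2+39=37 <75 → l++
[2,15] 0+39=39 <75 → l++
[3,15] 5+39=44 <75 → l++
[4,15] 6+39=45 <75 → l++

l=5, r=15, sum=46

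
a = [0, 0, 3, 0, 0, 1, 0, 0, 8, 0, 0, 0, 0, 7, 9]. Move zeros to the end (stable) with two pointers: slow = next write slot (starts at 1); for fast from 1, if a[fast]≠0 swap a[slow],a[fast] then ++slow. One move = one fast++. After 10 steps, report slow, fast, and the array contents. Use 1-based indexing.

slow=4, fast=11, a=[3, 1, 8, 0, 0, 0, 0, 0, 0, 0, 0, 0, 0, 7, 9]

(s=1,f=1) a[fast]=0 → fast++
(s=1,f=2) a[fast]=0 → fast++
(s=1,f=3) a[fast]=3≠0 swap→a[1]=3 → slow++,fast++
(s=2,f=4) a[fast]=0 → fast++
(s=2,f=5) a[fast]=0 → fast++
(s=2,f=6) a[fast]=1≠0 swap→a[2]=1 → slow++,fast++
(s=3,f=7) a[fast]=0 → fast++
(s=3,f=8) a[fast]=0 → fast++
(s=3,f=9) a[fast]=8≠0 swap→a[3]=8 → slow++,fast++
(s=4,f=10) a[fast]=0 → fast++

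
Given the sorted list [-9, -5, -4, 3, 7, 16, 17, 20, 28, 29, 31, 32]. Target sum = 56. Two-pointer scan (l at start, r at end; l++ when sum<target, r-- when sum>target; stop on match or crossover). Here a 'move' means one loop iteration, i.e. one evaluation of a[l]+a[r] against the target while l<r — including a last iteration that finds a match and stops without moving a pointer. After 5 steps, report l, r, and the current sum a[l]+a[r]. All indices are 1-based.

[1,12] -9+32=23 <56 → l++
[2,12] -5+32=27 <56 → l++
[3,12] -4+32=28 <56 → l++
[4,12] 3+32=35 <56 → l++
[5,12] 7+32=39 <56 → l++

l=6, r=12, sum=48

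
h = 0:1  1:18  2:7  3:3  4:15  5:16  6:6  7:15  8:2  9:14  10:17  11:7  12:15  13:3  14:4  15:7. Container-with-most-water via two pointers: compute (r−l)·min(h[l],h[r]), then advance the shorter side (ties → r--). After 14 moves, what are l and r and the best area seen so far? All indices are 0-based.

l=1, r=2, best area=165

l=0 r=15: min(1,7)*15=15 best=15 *, l++
l=1 r=15: min(18,7)*14=98 best=98 *, r--
l=1 r=14: min(18,4)*13=52 best=98, r--
l=1 r=13: min(18,3)*12=36 best=98, r--
l=1 r=12: min(18,15)*11=165 best=165 *, r--
l=1 r=11: min(18,7)*10=70 best=165, r--
l=1 r=10: min(18,17)*9=153 best=165, r--
l=1 r=9: min(18,14)*8=112 best=165, r--
l=1 r=8: min(18,2)*7=14 best=165, r--
l=1 r=7: min(18,15)*6=90 best=165, r--
l=1 r=6: min(18,6)*5=30 best=165, r--
l=1 r=5: min(18,16)*4=64 best=165, r--
l=1 r=4: min(18,15)*3=45 best=165, r--
l=1 r=3: min(18,3)*2=6 best=165, r--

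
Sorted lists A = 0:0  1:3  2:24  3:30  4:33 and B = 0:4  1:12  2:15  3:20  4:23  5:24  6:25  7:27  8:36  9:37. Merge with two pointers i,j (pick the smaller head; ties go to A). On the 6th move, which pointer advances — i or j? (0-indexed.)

j

i=0 j=0: A[i]=0<=B[j]=4 take 0, i++
i=1 j=0: A[i]=3<=B[j]=4 take 3, i++
i=2 j=0: A[i]=24>B[j]=4 take 4, j++
i=2 j=1: A[i]=24>B[j]=12 take 12, j++
i=2 j=2: A[i]=24>B[j]=15 take 15, j++
i=2 j=3: A[i]=24>B[j]=20 take 20, j++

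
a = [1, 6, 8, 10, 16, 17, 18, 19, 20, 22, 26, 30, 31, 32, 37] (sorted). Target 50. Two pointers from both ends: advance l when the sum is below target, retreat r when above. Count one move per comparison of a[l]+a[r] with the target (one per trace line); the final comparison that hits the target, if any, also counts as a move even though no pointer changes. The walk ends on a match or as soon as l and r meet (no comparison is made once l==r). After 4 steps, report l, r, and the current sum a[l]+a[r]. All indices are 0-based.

[0,14] 1+37=38 <50 → l++
[1,14] 6+37=43 <50 → l++
[2,14] 8+37=45 <50 → l++
[3,14] 10+37=47 <50 → l++

l=4, r=14, sum=53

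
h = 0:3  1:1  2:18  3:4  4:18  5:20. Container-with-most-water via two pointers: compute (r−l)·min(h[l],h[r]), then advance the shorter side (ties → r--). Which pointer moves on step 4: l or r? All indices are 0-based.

[0,5] min(3,20)*5=15 best=15 * → l++
[1,5] min(1,20)*4=4 best=15 → l++
[2,5] min(18,20)*3=54 best=54 * → l++
[3,5] min(4,20)*2=8 best=54 → l++

l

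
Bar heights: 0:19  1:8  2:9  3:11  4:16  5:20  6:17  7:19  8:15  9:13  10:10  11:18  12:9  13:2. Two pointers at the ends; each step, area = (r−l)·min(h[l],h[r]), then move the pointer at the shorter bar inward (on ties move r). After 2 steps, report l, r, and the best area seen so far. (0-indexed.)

l=0, r=11, best area=108

[0,13] min(19,2)*13=26 best=26 * → r--
[0,12] min(19,9)*12=108 best=108 * → r--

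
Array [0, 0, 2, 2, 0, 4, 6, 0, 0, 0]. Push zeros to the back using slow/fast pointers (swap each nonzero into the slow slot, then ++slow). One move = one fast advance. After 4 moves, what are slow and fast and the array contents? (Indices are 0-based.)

slow=2, fast=4, a=[2, 2, 0, 0, 0, 4, 6, 0, 0, 0]

(s=0,f=0) a[fast]=0 → fast++
(s=0,f=1) a[fast]=0 → fast++
(s=0,f=2) a[fast]=2≠0 swap→a[0]=2 → slow++,fast++
(s=1,f=3) a[fast]=2≠0 swap→a[1]=2 → slow++,fast++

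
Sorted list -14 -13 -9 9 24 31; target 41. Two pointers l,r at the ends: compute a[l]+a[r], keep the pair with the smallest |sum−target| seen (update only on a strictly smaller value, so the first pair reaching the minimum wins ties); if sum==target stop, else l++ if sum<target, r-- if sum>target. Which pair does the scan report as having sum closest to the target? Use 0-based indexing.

pair (9, 31) with sum 40 (|Δ|=1)

l=0 r=5: -14+31=17 d=24 *, l++
l=1 r=5: -13+31=18 d=23 *, l++
l=2 r=5: -9+31=22 d=19 *, l++
l=3 r=5: 9+31=40 d=1 *, l++
l=4 r=5: 24+31=55 d=14, r--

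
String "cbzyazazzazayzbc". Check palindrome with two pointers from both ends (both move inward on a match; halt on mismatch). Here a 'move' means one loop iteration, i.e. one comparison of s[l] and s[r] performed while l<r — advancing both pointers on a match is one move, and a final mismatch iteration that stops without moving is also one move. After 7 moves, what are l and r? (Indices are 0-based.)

l=7, r=8

l=0 r=15: 'c'=='c', l++,r--
l=1 r=14: 'b'=='b', l++,r--
l=2 r=13: 'z'=='z', l++,r--
l=3 r=12: 'y'=='y', l++,r--
l=4 r=11: 'a'=='a', l++,r--
l=5 r=10: 'z'=='z', l++,r--
l=6 r=9: 'a'=='a', l++,r--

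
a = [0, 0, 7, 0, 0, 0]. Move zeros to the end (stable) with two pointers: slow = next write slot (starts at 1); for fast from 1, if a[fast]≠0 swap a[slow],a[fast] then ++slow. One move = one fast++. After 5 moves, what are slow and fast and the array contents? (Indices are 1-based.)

slow=2, fast=6, a=[7, 0, 0, 0, 0, 0]

slow=1 fast=1: a[fast]=0, fast++
slow=1 fast=2: a[fast]=0, fast++
slow=1 fast=3: a[fast]=7≠0 swap→a[1]=7, slow++,fast++
slow=2 fast=4: a[fast]=0, fast++
slow=2 fast=5: a[fast]=0, fast++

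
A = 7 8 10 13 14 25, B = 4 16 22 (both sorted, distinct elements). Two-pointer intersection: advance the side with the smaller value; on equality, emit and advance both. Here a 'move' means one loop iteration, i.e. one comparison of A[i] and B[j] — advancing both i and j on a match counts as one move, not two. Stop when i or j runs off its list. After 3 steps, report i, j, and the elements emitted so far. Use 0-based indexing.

i=0 j=0: 7>4, j++
i=0 j=1: 7<16, i++
i=1 j=1: 8<16, i++

i=2, j=1, emitted=[]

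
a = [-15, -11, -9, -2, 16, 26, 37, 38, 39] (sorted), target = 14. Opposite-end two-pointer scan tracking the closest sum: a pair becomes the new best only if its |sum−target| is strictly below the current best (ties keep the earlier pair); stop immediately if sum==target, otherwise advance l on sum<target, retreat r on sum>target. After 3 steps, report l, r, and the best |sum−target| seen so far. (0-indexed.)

[0,8] -15+39=24 d=10 * → r--
[0,7] -15+38=23 d=9 * → r--
[0,6] -15+37=22 d=8 * → r--

l=0, r=5, best |Δ|=8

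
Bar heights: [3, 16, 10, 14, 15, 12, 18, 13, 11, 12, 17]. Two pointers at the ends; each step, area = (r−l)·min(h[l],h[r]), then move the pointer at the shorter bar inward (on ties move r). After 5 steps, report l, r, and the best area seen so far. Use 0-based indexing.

l=5, r=10, best area=144

l=0 r=10: min(3,17)*10=30 best=30 *, l++
l=1 r=10: min(16,17)*9=144 best=144 *, l++
l=2 r=10: min(10,17)*8=80 best=144, l++
l=3 r=10: min(14,17)*7=98 best=144, l++
l=4 r=10: min(15,17)*6=90 best=144, l++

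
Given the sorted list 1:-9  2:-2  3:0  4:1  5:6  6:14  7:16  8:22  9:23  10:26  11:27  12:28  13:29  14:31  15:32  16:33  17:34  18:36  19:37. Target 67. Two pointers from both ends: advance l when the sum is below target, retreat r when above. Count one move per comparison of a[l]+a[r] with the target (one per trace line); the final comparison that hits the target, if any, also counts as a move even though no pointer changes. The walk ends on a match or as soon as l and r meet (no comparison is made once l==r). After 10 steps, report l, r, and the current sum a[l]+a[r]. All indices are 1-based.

l=11, r=19, sum=64

l=1 r=19: -9+37=28 <67, l++
l=2 r=19: -2+37=35 <67, l++
l=3 r=19: 0+37=37 <67, l++
l=4 r=19: 1+37=38 <67, l++
l=5 r=19: 6+37=43 <67, l++
l=6 r=19: 14+37=51 <67, l++
l=7 r=19: 16+37=53 <67, l++
l=8 r=19: 22+37=59 <67, l++
l=9 r=19: 23+37=60 <67, l++
l=10 r=19: 26+37=63 <67, l++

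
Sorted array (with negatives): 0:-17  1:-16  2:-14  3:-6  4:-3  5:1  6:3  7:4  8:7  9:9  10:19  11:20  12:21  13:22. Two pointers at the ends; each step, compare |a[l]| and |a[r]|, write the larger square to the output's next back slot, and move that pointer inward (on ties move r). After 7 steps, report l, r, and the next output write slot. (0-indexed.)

l=0 r=13: |-17|<=|22| out[13]=484, r--
l=0 r=12: |-17|<=|21| out[12]=441, r--
l=0 r=11: |-17|<=|20| out[11]=400, r--
l=0 r=10: |-17|<=|19| out[10]=361, r--
l=0 r=9: |-17|>|9| out[9]=289, l++
l=1 r=9: |-16|>|9| out[8]=256, l++
l=2 r=9: |-14|>|9| out[7]=196, l++

l=3, r=9, next write slot=6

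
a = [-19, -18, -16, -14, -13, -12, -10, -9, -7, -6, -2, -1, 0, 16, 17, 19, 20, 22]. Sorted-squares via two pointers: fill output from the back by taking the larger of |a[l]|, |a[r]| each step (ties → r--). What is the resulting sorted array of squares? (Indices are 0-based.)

[0,17] |-19|<=|22| out[17]=484 → r--
[0,16] |-19|<=|20| out[16]=400 → r--
[0,15] |-19|<=|19| out[15]=361 → r--
[0,14] |-19|>|17| out[14]=361 → l++
[1,14] |-18|>|17| out[13]=324 → l++
[2,14] |-16|<=|17| out[12]=289 → r--
[2,13] |-16|<=|16| out[11]=256 → r--
[2,12] |-16|>|0| out[10]=256 → l++
[3,12] |-14|>|0| out[9]=196 → l++
[4,12] |-13|>|0| out[8]=169 → l++
[5,12] |-12|>|0| out[7]=144 → l++
[6,12] |-10|>|0| out[6]=100 → l++
[7,12] |-9|>|0| out[5]=81 → l++
[8,12] |-7|>|0| out[4]=49 → l++
[9,12] |-6|>|0| out[3]=36 → l++
[10,12] |-2|>|0| out[2]=4 → l++
[11,12] |-1|>|0| out[1]=1 → l++
[12,12] |0|<=|0| out[0]=0 → r--

[0, 1, 4, 36, 49, 81, 100, 144, 169, 196, 256, 256, 289, 324, 361, 361, 400, 484]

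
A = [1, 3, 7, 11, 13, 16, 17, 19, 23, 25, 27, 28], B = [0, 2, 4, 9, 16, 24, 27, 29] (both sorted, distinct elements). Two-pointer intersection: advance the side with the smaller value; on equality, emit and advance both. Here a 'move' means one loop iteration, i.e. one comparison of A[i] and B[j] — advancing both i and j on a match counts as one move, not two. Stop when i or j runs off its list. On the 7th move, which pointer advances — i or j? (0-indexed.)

i=0 j=0: 1>0, j++
i=0 j=1: 1<2, i++
i=1 j=1: 3>2, j++
i=1 j=2: 3<4, i++
i=2 j=2: 7>4, j++
i=2 j=3: 7<9, i++
i=3 j=3: 11>9, j++

j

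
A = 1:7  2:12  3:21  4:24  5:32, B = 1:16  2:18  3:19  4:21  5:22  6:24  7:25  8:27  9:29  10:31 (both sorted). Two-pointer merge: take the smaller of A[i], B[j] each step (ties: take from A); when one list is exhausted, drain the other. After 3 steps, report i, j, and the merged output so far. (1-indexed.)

i=1 j=1: A[i]=7<=B[j]=16 take 7, i++
i=2 j=1: A[i]=12<=B[j]=16 take 12, i++
i=3 j=1: A[i]=21>B[j]=16 take 16, j++

i=3, j=2, merged so far=[7, 12, 16]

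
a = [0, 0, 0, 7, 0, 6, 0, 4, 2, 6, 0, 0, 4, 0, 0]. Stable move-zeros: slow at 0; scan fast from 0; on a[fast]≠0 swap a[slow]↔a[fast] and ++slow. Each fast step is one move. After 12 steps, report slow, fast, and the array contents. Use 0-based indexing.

slow=5, fast=12, a=[7, 6, 4, 2, 6, 0, 0, 0, 0, 0, 0, 0, 4, 0, 0]

slow=0 fast=0: a[fast]=0, fast++
slow=0 fast=1: a[fast]=0, fast++
slow=0 fast=2: a[fast]=0, fast++
slow=0 fast=3: a[fast]=7≠0 swap→a[0]=7, slow++,fast++
slow=1 fast=4: a[fast]=0, fast++
slow=1 fast=5: a[fast]=6≠0 swap→a[1]=6, slow++,fast++
slow=2 fast=6: a[fast]=0, fast++
slow=2 fast=7: a[fast]=4≠0 swap→a[2]=4, slow++,fast++
slow=3 fast=8: a[fast]=2≠0 swap→a[3]=2, slow++,fast++
slow=4 fast=9: a[fast]=6≠0 swap→a[4]=6, slow++,fast++
slow=5 fast=10: a[fast]=0, fast++
slow=5 fast=11: a[fast]=0, fast++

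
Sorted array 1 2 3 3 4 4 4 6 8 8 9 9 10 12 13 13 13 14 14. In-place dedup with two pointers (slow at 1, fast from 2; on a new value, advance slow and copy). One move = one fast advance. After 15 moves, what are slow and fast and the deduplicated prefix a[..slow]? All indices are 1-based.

slow=10, fast=17, prefix=[1, 2, 3, 4, 6, 8, 9, 10, 12, 13]

slow=1 fast=2: a[fast]=2≠a[slow]=1 write a[2]=2, slow++,fast++
slow=2 fast=3: a[fast]=3≠a[slow]=2 write a[3]=3, slow++,fast++
slow=3 fast=4: a[fast]=3=a[slow] dup, fast++
slow=3 fast=5: a[fast]=4≠a[slow]=3 write a[4]=4, slow++,fast++
slow=4 fast=6: a[fast]=4=a[slow] dup, fast++
slow=4 fast=7: a[fast]=4=a[slow] dup, fast++
slow=4 fast=8: a[fast]=6≠a[slow]=4 write a[5]=6, slow++,fast++
slow=5 fast=9: a[fast]=8≠a[slow]=6 write a[6]=8, slow++,fast++
slow=6 fast=10: a[fast]=8=a[slow] dup, fast++
slow=6 fast=11: a[fast]=9≠a[slow]=8 write a[7]=9, slow++,fast++
slow=7 fast=12: a[fast]=9=a[slow] dup, fast++
slow=7 fast=13: a[fast]=10≠a[slow]=9 write a[8]=10, slow++,fast++
slow=8 fast=14: a[fast]=12≠a[slow]=10 write a[9]=12, slow++,fast++
slow=9 fast=15: a[fast]=13≠a[slow]=12 write a[10]=13, slow++,fast++
slow=10 fast=16: a[fast]=13=a[slow] dup, fast++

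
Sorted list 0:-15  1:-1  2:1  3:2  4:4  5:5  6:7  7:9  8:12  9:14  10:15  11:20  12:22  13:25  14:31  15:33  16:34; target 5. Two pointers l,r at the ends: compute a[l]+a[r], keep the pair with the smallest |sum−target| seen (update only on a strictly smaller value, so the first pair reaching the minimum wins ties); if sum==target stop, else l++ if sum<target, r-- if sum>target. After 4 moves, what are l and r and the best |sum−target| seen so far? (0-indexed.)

l=0, r=12, best |Δ|=5

l=0 r=16: -15+34=19 d=14 *, r--
l=0 r=15: -15+33=18 d=13 *, r--
l=0 r=14: -15+31=16 d=11 *, r--
l=0 r=13: -15+25=10 d=5 *, r--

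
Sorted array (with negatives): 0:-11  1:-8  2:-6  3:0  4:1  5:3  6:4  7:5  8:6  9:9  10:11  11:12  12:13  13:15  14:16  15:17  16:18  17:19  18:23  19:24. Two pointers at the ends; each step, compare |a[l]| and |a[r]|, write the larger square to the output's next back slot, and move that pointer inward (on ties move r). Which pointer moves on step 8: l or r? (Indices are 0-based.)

r

l=0 r=19: |-11|<=|24| out[19]=576, r--
l=0 r=18: |-11|<=|23| out[18]=529, r--
l=0 r=17: |-11|<=|19| out[17]=361, r--
l=0 r=16: |-11|<=|18| out[16]=324, r--
l=0 r=15: |-11|<=|17| out[15]=289, r--
l=0 r=14: |-11|<=|16| out[14]=256, r--
l=0 r=13: |-11|<=|15| out[13]=225, r--
l=0 r=12: |-11|<=|13| out[12]=169, r--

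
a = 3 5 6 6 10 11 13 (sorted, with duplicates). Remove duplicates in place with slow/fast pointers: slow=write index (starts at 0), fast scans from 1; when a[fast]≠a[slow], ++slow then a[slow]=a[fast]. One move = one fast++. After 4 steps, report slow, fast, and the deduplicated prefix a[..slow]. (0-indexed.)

slow=3, fast=5, prefix=[3, 5, 6, 10]

slow=0 fast=1: a[fast]=5≠a[slow]=3 write a[1]=5, slow++,fast++
slow=1 fast=2: a[fast]=6≠a[slow]=5 write a[2]=6, slow++,fast++
slow=2 fast=3: a[fast]=6=a[slow] dup, fast++
slow=2 fast=4: a[fast]=10≠a[slow]=6 write a[3]=10, slow++,fast++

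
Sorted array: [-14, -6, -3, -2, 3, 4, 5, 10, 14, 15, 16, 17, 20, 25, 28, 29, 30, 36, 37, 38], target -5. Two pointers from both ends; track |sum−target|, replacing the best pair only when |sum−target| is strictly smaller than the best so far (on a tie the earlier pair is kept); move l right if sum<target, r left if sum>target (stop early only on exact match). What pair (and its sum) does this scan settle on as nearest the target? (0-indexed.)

pair (-3, -2) with sum -5 (|Δ|=0)

l=0 r=19: -14+38=24 d=29 *, r--
l=0 r=18: -14+37=23 d=28 *, r--
l=0 r=17: -14+36=22 d=27 *, r--
l=0 r=16: -14+30=16 d=21 *, r--
l=0 r=15: -14+29=15 d=20 *, r--
l=0 r=14: -14+28=14 d=19 *, r--
l=0 r=13: -14+25=11 d=16 *, r--
l=0 r=12: -14+20=6 d=11 *, r--
l=0 r=11: -14+17=3 d=8 *, r--
l=0 r=10: -14+16=2 d=7 *, r--
l=0 r=9: -14+15=1 d=6 *, r--
l=0 r=8: -14+14=0 d=5 *, r--
l=0 r=7: -14+10=-4 d=1 *, r--
l=0 r=6: -14+5=-9 d=4, l++
l=1 r=6: -6+5=-1 d=4, r--
l=1 r=5: -6+4=-2 d=3, r--
l=1 r=4: -6+3=-3 d=2, r--
l=1 r=3: -6+-2=-8 d=3, l++
l=2 r=3: -3+-2=-5 d=0 *, stop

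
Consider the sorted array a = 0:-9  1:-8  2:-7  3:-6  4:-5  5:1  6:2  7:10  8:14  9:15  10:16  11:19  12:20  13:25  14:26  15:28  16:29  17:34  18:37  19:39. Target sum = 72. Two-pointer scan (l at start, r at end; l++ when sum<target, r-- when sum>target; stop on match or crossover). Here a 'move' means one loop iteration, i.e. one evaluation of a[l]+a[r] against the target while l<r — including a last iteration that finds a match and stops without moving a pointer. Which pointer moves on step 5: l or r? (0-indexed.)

[0,19] -9+39=30 <72 → l++
[1,19] -8+39=31 <72 → l++
[2,19] -7+39=32 <72 → l++
[3,19] -6+39=33 <72 → l++
[4,19] -5+39=34 <72 → l++

l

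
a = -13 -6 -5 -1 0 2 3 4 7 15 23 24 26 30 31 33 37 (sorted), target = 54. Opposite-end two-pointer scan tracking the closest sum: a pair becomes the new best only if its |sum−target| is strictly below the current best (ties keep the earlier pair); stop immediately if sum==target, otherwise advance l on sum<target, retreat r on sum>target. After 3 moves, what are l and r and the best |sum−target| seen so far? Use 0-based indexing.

l=3, r=16, best |Δ|=22

l=0 r=16: -13+37=24 d=30 *, l++
l=1 r=16: -6+37=31 d=23 *, l++
l=2 r=16: -5+37=32 d=22 *, l++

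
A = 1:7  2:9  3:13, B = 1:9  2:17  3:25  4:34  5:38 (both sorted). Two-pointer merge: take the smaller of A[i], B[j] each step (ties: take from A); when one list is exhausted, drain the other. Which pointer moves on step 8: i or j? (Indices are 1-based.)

[i=1,j=1] A[i]=7<=B[j]=9 take 7 → i++
[i=2,j=1] A[i]=9<=B[j]=9 take 9 → i++
[i=3,j=1] A[i]=13>B[j]=9 take 9 → j++
[i=3,j=2] A[i]=13<=B[j]=17 take 13 → i++
[i=4,j=2] A done, take B[j]=17 → j++
[i=4,j=3] A done, take B[j]=25 → j++
[i=4,j=4] A done, take B[j]=34 → j++
[i=4,j=5] A done, take B[j]=38 → j++

j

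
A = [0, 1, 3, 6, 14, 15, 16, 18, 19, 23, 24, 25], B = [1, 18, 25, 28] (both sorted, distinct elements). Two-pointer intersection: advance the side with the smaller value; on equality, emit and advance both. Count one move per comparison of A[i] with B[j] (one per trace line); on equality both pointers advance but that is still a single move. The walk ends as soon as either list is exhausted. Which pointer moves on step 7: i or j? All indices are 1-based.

i=1 j=1: 0<1, i++
i=2 j=1: 1==1 emit, i++,j++
i=3 j=2: 3<18, i++
i=4 j=2: 6<18, i++
i=5 j=2: 14<18, i++
i=6 j=2: 15<18, i++
i=7 j=2: 16<18, i++

i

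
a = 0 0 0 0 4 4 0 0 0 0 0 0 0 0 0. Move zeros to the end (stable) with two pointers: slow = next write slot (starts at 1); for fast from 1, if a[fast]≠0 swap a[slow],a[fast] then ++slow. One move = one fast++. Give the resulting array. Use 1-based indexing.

[4, 4, 0, 0, 0, 0, 0, 0, 0, 0, 0, 0, 0, 0, 0]

(s=1,f=1) a[fast]=0 → fast++
(s=1,f=2) a[fast]=0 → fast++
(s=1,f=3) a[fast]=0 → fast++
(s=1,f=4) a[fast]=0 → fast++
(s=1,f=5) a[fast]=4≠0 swap→a[1]=4 → slow++,fast++
(s=2,f=6) a[fast]=4≠0 swap→a[2]=4 → slow++,fast++
(s=3,f=7) a[fast]=0 → fast++
(s=3,f=8) a[fast]=0 → fast++
(s=3,f=9) a[fast]=0 → fast++
(s=3,f=10) a[fast]=0 → fast++
(s=3,f=11) a[fast]=0 → fast++
(s=3,f=12) a[fast]=0 → fast++
(s=3,f=13) a[fast]=0 → fast++
(s=3,f=14) a[fast]=0 → fast++
(s=3,f=15) a[fast]=0 → fast++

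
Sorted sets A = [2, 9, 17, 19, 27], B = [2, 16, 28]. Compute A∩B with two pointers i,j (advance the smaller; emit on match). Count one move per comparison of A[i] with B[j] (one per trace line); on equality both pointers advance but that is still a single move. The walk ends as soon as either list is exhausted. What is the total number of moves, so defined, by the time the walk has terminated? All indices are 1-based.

6 moves

[i=1,j=1] 2==2 emit → i++,j++
[i=2,j=2] 9<16 → i++
[i=3,j=2] 17>16 → j++
[i=3,j=3] 17<28 → i++
[i=4,j=3] 19<28 → i++
[i=5,j=3] 27<28 → i++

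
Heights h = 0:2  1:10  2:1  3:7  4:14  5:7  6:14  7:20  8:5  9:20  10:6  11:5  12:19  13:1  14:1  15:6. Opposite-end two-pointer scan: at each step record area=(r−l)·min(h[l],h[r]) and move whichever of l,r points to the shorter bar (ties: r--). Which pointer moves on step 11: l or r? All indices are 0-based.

l=0 r=15: min(2,6)*15=30 best=30 *, l++
l=1 r=15: min(10,6)*14=84 best=84 *, r--
l=1 r=14: min(10,1)*13=13 best=84, r--
l=1 r=13: min(10,1)*12=12 best=84, r--
l=1 r=12: min(10,19)*11=110 best=110 *, l++
l=2 r=12: min(1,19)*10=10 best=110, l++
l=3 r=12: min(7,19)*9=63 best=110, l++
l=4 r=12: min(14,19)*8=112 best=112 *, l++
l=5 r=12: min(7,19)*7=49 best=112, l++
l=6 r=12: min(14,19)*6=84 best=112, l++
l=7 r=12: min(20,19)*5=95 best=112, r--

r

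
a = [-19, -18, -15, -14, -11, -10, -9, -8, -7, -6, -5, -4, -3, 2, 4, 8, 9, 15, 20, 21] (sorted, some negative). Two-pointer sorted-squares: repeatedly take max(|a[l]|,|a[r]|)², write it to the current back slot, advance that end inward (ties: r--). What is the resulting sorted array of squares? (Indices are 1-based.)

l=1 r=20: |-19|<=|21| out[20]=441, r--
l=1 r=19: |-19|<=|20| out[19]=400, r--
l=1 r=18: |-19|>|15| out[18]=361, l++
l=2 r=18: |-18|>|15| out[17]=324, l++
l=3 r=18: |-15|<=|15| out[16]=225, r--
l=3 r=17: |-15|>|9| out[15]=225, l++
l=4 r=17: |-14|>|9| out[14]=196, l++
l=5 r=17: |-11|>|9| out[13]=121, l++
l=6 r=17: |-10|>|9| out[12]=100, l++
l=7 r=17: |-9|<=|9| out[11]=81, r--
l=7 r=16: |-9|>|8| out[10]=81, l++
l=8 r=16: |-8|<=|8| out[9]=64, r--
l=8 r=15: |-8|>|4| out[8]=64, l++
l=9 r=15: |-7|>|4| out[7]=49, l++
l=10 r=15: |-6|>|4| out[6]=36, l++
l=11 r=15: |-5|>|4| out[5]=25, l++
l=12 r=15: |-4|<=|4| out[4]=16, r--
l=12 r=14: |-4|>|2| out[3]=16, l++
l=13 r=14: |-3|>|2| out[2]=9, l++
l=14 r=14: |2|<=|2| out[1]=4, r--

[4, 9, 16, 16, 25, 36, 49, 64, 64, 81, 81, 100, 121, 196, 225, 225, 324, 361, 400, 441]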